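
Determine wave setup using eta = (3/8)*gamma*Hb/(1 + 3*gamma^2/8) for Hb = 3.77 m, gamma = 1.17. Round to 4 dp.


eta = (3/8) * gamma * Hb / (1 + 3*gamma^2/8)
Numerator = (3/8) * 1.17 * 3.77 = 1.654087
Denominator = 1 + 3*1.17^2/8 = 1 + 0.513338 = 1.513338
eta = 1.654087 / 1.513338
eta = 1.0930 m

1.0930


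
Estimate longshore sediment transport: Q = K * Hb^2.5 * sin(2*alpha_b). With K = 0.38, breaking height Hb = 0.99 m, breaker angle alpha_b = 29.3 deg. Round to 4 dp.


Q = K * Hb^2.5 * sin(2 * alpha_b)
Hb^2.5 = 0.99^2.5 = 0.975187
sin(2 * 29.3) = sin(58.6) = 0.853551
Q = 0.38 * 0.975187 * 0.853551
Q = 0.3163 m^3/s

0.3163


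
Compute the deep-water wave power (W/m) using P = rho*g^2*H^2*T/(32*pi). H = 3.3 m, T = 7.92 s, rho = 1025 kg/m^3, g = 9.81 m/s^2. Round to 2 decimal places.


P = rho * g^2 * H^2 * T / (32 * pi)
P = 1025 * 9.81^2 * 3.3^2 * 7.92 / (32 * pi)
P = 1025 * 96.2361 * 10.8900 * 7.92 / 100.53096
P = 84628.20 W/m

84628.20


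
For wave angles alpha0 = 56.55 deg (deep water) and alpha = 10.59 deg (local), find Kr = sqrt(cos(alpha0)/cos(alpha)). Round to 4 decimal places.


Kr = sqrt(cos(alpha0) / cos(alpha))
cos(56.55) = 0.551209
cos(10.59) = 0.982967
Kr = sqrt(0.551209 / 0.982967)
Kr = sqrt(0.560760)
Kr = 0.7488

0.7488


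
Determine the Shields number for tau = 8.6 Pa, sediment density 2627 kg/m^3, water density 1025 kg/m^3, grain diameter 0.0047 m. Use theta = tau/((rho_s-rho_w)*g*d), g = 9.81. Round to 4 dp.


theta = tau / ((rho_s - rho_w) * g * d)
rho_s - rho_w = 2627 - 1025 = 1602
Denominator = 1602 * 9.81 * 0.0047 = 73.863414
theta = 8.6 / 73.863414
theta = 0.1164

0.1164


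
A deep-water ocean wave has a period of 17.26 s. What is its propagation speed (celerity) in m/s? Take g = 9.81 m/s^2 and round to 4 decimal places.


We use the deep-water celerity formula:
C = g * T / (2 * pi)
C = 9.81 * 17.26 / (2 * 3.14159...)
C = 169.320600 / 6.283185
C = 26.9482 m/s

26.9482


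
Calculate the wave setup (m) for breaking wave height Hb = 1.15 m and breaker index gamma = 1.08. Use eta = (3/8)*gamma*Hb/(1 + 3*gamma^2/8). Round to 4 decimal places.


eta = (3/8) * gamma * Hb / (1 + 3*gamma^2/8)
Numerator = (3/8) * 1.08 * 1.15 = 0.465750
Denominator = 1 + 3*1.08^2/8 = 1 + 0.437400 = 1.437400
eta = 0.465750 / 1.437400
eta = 0.3240 m

0.3240


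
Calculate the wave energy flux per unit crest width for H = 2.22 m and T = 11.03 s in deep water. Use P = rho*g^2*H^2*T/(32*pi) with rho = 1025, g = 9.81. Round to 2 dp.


P = rho * g^2 * H^2 * T / (32 * pi)
P = 1025 * 9.81^2 * 2.22^2 * 11.03 / (32 * pi)
P = 1025 * 96.2361 * 4.9284 * 11.03 / 100.53096
P = 53338.83 W/m

53338.83


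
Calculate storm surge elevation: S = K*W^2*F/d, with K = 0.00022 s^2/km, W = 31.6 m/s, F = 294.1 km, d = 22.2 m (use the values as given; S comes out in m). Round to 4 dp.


S = K * W^2 * F / d
W^2 = 31.6^2 = 998.56
S = 0.00022 * 998.56 * 294.1 / 22.2
Numerator = 0.00022 * 998.56 * 294.1 = 64.608829
S = 64.608829 / 22.2 = 2.9103 m

2.9103


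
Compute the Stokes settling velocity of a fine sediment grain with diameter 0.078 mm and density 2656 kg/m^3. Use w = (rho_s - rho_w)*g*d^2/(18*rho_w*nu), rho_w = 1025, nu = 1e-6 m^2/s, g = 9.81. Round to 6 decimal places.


w = (rho_s - rho_w) * g * d^2 / (18 * rho_w * nu)
d = 0.078 mm = 0.000078 m
rho_s - rho_w = 2656 - 1025 = 1631
Numerator = 1631 * 9.81 * (0.000078)^2 = 0.000097344669
Denominator = 18 * 1025 * 1e-6 = 0.018450
w = 0.005276 m/s

0.005276


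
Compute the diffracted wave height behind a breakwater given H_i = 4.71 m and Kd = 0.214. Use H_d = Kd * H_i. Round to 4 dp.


H_d = Kd * H_i
H_d = 0.214 * 4.71
H_d = 1.0079 m

1.0079


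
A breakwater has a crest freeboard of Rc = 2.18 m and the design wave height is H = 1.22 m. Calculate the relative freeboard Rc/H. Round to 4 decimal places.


Relative freeboard = Rc / H
= 2.18 / 1.22
= 1.7869

1.7869


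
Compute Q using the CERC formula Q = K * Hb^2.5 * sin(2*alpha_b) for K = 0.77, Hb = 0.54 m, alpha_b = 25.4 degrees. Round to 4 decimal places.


Q = K * Hb^2.5 * sin(2 * alpha_b)
Hb^2.5 = 0.54^2.5 = 0.214281
sin(2 * 25.4) = sin(50.8) = 0.774944
Q = 0.77 * 0.214281 * 0.774944
Q = 0.1279 m^3/s

0.1279


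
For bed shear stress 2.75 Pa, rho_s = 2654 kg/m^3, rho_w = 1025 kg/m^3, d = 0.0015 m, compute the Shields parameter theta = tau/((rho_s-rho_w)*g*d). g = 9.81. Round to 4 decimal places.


theta = tau / ((rho_s - rho_w) * g * d)
rho_s - rho_w = 2654 - 1025 = 1629
Denominator = 1629 * 9.81 * 0.0015 = 23.970735
theta = 2.75 / 23.970735
theta = 0.1147

0.1147


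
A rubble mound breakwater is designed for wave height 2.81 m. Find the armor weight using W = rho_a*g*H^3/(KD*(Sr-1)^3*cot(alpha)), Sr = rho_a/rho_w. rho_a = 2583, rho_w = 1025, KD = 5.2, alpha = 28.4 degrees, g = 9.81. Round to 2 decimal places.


Sr = rho_a / rho_w = 2583 / 1025 = 2.520000
(Sr - 1) = 1.520000
(Sr - 1)^3 = 3.511808
cot(28.4) = 1 / tan(28.4) = 1 / 0.540698 = 1.849461
Numerator = 2583 * 9.81 * 2.81^3 = 562227.8741
Denominator = 5.2 * 3.511808 * 1.849461 = 33.773756
W = 562227.8741 / 33.773756
W = 16646.89 N

16646.89


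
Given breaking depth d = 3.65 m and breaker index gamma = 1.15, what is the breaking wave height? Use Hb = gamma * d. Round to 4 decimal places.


Hb = gamma * d
Hb = 1.15 * 3.65
Hb = 4.1975 m

4.1975


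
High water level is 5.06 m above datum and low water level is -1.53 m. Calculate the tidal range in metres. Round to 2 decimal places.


Tidal range = High water - Low water
Tidal range = 5.06 - (-1.53)
Tidal range = 6.59 m

6.59


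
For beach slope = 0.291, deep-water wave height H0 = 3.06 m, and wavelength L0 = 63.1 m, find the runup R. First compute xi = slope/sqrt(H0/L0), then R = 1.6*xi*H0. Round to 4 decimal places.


xi = slope / sqrt(H0/L0)
H0/L0 = 3.06/63.1 = 0.048494
sqrt(0.048494) = 0.220215
xi = 0.291 / 0.220215 = 1.321438
R = 1.6 * xi * H0 = 1.6 * 1.321438 * 3.06
R = 6.4698 m

6.4698


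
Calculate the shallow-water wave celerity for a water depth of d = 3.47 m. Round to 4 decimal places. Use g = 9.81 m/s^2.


Using the shallow-water approximation:
C = sqrt(g * d) = sqrt(9.81 * 3.47)
C = sqrt(34.0407)
C = 5.8344 m/s

5.8344


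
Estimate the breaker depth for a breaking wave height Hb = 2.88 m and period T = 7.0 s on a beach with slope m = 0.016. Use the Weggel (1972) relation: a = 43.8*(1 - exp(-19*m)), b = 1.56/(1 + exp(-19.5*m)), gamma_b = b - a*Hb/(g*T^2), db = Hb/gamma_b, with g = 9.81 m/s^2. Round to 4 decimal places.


a = 43.8 * (1 - exp(-19 * m))
exp(-19 * 0.016) = exp(-0.3040) = 0.737861
a = 43.8 * (1 - 0.737861) = 11.481694
b = 1.56 / (1 + exp(-19.5 * m))
exp(-19.5 * 0.016) = exp(-0.3120) = 0.731982
b = 1.56 / (1 + 0.731982) = 0.900702
Hb / (g * T^2) = 2.88 / (9.81 * 7.0^2) = 2.88 / 480.6900 = 0.00599139
gamma_b = b - a * Hb/(g*T^2) = 0.900702 - 11.481694 * 0.00599139 = 0.831911
db = Hb / gamma_b = 2.88 / 0.831911
db = 3.4619 m

3.4619


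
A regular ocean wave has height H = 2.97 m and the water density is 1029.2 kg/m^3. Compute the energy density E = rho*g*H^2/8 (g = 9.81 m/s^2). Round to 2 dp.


E = (1/8) * rho * g * H^2
E = (1/8) * 1029.2 * 9.81 * 2.97^2
E = 0.125 * 1029.2 * 9.81 * 8.8209
E = 11132.47 J/m^2

11132.47


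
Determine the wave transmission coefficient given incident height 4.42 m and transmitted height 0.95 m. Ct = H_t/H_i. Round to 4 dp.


Ct = H_t / H_i
Ct = 0.95 / 4.42
Ct = 0.2149

0.2149


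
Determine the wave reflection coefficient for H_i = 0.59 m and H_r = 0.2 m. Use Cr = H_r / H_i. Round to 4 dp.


Cr = H_r / H_i
Cr = 0.2 / 0.59
Cr = 0.3390

0.3390


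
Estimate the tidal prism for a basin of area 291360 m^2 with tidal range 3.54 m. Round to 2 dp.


Tidal prism = Area * Tidal range
P = 291360 * 3.54
P = 1031414.40 m^3

1031414.40


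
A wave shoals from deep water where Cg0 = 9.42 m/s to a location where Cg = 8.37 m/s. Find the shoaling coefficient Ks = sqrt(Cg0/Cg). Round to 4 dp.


Ks = sqrt(Cg0 / Cg)
Ks = sqrt(9.42 / 8.37)
Ks = sqrt(1.1254)
Ks = 1.0609

1.0609


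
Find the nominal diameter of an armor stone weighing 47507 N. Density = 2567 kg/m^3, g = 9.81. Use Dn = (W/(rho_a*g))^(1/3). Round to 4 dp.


V = W / (rho_a * g)
V = 47507 / (2567 * 9.81)
V = 47507 / 25182.27
V = 1.886526 m^3
Dn = V^(1/3) = 1.886526^(1/3)
Dn = 1.2356 m

1.2356


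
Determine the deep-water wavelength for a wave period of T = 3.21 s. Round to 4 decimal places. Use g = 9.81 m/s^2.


L0 = g * T^2 / (2 * pi)
L0 = 9.81 * 3.21^2 / (2 * pi)
L0 = 9.81 * 10.3041 / 6.28319
L0 = 101.0832 / 6.28319
L0 = 16.0879 m

16.0879


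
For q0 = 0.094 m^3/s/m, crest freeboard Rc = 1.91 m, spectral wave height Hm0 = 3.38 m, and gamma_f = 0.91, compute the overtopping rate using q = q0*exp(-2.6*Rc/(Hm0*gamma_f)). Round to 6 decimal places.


q = q0 * exp(-2.6 * Rc / (Hm0 * gamma_f))
Exponent = -2.6 * 1.91 / (3.38 * 0.91)
= -2.6 * 1.91 / 3.0758
= -1.614539
exp(-1.614539) = 0.198982
q = 0.094 * 0.198982
q = 0.018704 m^3/s/m

0.018704


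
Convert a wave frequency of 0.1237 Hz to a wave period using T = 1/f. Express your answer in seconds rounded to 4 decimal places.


T = 1 / f
T = 1 / 0.1237
T = 8.0841 s

8.0841


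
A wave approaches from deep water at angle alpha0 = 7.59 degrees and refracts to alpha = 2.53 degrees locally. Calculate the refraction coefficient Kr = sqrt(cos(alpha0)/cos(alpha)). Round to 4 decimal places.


Kr = sqrt(cos(alpha0) / cos(alpha))
cos(7.59) = 0.991239
cos(2.53) = 0.999025
Kr = sqrt(0.991239 / 0.999025)
Kr = sqrt(0.992206)
Kr = 0.9961

0.9961


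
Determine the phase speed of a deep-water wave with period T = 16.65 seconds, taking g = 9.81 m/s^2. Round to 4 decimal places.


We use the deep-water celerity formula:
C = g * T / (2 * pi)
C = 9.81 * 16.65 / (2 * 3.14159...)
C = 163.336500 / 6.283185
C = 25.9958 m/s

25.9958


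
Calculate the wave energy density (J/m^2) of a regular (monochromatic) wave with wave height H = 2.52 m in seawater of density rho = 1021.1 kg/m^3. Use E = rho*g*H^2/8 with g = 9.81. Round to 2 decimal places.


E = (1/8) * rho * g * H^2
E = (1/8) * 1021.1 * 9.81 * 2.52^2
E = 0.125 * 1021.1 * 9.81 * 6.3504
E = 7951.49 J/m^2

7951.49


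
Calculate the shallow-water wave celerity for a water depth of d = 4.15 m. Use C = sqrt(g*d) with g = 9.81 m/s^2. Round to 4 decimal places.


Using the shallow-water approximation:
C = sqrt(g * d) = sqrt(9.81 * 4.15)
C = sqrt(40.7115)
C = 6.3806 m/s

6.3806


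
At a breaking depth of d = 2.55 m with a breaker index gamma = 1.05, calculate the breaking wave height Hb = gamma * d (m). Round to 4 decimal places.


Hb = gamma * d
Hb = 1.05 * 2.55
Hb = 2.6775 m

2.6775


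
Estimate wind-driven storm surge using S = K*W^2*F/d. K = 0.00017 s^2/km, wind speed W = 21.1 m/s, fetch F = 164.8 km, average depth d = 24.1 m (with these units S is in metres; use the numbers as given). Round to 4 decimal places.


S = K * W^2 * F / d
W^2 = 21.1^2 = 445.21
S = 0.00017 * 445.21 * 164.8 / 24.1
Numerator = 0.00017 * 445.21 * 164.8 = 12.473003
S = 12.473003 / 24.1 = 0.5176 m

0.5176


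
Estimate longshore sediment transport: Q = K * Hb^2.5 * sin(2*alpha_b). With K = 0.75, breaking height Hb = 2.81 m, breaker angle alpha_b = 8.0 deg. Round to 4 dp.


Q = K * Hb^2.5 * sin(2 * alpha_b)
Hb^2.5 = 2.81^2.5 = 13.236276
sin(2 * 8.0) = sin(16.0) = 0.275637
Q = 0.75 * 13.236276 * 0.275637
Q = 2.7363 m^3/s

2.7363


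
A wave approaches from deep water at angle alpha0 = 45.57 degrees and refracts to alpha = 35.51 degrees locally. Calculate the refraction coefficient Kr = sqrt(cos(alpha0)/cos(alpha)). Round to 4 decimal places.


Kr = sqrt(cos(alpha0) / cos(alpha))
cos(45.57) = 0.700037
cos(35.51) = 0.814014
Kr = sqrt(0.700037 / 0.814014)
Kr = sqrt(0.859982)
Kr = 0.9274

0.9274


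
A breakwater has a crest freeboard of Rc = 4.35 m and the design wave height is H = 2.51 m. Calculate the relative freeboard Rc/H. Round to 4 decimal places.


Relative freeboard = Rc / H
= 4.35 / 2.51
= 1.7331

1.7331


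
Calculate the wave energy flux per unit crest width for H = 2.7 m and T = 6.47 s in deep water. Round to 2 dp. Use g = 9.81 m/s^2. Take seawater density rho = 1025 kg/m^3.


P = rho * g^2 * H^2 * T / (32 * pi)
P = 1025 * 9.81^2 * 2.7^2 * 6.47 / (32 * pi)
P = 1025 * 96.2361 * 7.2900 * 6.47 / 100.53096
P = 46280.05 W/m

46280.05


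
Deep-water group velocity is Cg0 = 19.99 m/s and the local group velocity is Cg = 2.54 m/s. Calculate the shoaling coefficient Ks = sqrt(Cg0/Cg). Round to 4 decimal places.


Ks = sqrt(Cg0 / Cg)
Ks = sqrt(19.99 / 2.54)
Ks = sqrt(7.8701)
Ks = 2.8054

2.8054


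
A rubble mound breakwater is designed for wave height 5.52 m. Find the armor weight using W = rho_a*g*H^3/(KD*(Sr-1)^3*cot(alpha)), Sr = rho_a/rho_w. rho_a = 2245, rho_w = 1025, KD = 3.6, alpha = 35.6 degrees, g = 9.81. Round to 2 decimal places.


Sr = rho_a / rho_w = 2245 / 1025 = 2.190244
(Sr - 1) = 1.190244
(Sr - 1)^3 = 1.686195
cot(35.6) = 1 / tan(35.6) = 1 / 0.715930 = 1.396785
Numerator = 2245 * 9.81 * 5.52^3 = 3704269.5865
Denominator = 3.6 * 1.686195 * 1.396785 = 8.478910
W = 3704269.5865 / 8.478910
W = 436880.40 N

436880.40


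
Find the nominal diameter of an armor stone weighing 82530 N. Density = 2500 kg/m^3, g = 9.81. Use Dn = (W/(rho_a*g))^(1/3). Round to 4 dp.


V = W / (rho_a * g)
V = 82530 / (2500 * 9.81)
V = 82530 / 24525.00
V = 3.365138 m^3
Dn = V^(1/3) = 3.365138^(1/3)
Dn = 1.4985 m

1.4985


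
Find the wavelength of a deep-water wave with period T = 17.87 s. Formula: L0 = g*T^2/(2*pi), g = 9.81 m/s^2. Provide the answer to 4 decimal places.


L0 = g * T^2 / (2 * pi)
L0 = 9.81 * 17.87^2 / (2 * pi)
L0 = 9.81 * 319.3369 / 6.28319
L0 = 3132.6950 / 6.28319
L0 = 498.5839 m

498.5839


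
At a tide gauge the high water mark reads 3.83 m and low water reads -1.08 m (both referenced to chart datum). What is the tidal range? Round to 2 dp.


Tidal range = High water - Low water
Tidal range = 3.83 - (-1.08)
Tidal range = 4.91 m

4.91


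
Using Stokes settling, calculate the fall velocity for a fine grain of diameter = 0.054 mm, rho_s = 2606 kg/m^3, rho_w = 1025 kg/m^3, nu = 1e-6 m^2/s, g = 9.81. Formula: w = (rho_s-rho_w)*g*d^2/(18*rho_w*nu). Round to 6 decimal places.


w = (rho_s - rho_w) * g * d^2 / (18 * rho_w * nu)
d = 0.054 mm = 0.000054 m
rho_s - rho_w = 2606 - 1025 = 1581
Numerator = 1581 * 9.81 * (0.000054)^2 = 0.000045226023
Denominator = 18 * 1025 * 1e-6 = 0.018450
w = 0.002451 m/s

0.002451


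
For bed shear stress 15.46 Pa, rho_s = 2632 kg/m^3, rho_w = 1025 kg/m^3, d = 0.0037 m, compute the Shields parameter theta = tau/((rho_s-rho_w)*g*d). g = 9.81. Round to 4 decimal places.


theta = tau / ((rho_s - rho_w) * g * d)
rho_s - rho_w = 2632 - 1025 = 1607
Denominator = 1607 * 9.81 * 0.0037 = 58.329279
theta = 15.46 / 58.329279
theta = 0.2650

0.2650


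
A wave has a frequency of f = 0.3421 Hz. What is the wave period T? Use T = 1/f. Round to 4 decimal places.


T = 1 / f
T = 1 / 0.3421
T = 2.9231 s

2.9231


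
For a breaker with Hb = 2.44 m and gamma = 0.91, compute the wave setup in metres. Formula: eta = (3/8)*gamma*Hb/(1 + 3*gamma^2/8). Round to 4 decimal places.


eta = (3/8) * gamma * Hb / (1 + 3*gamma^2/8)
Numerator = (3/8) * 0.91 * 2.44 = 0.832650
Denominator = 1 + 3*0.91^2/8 = 1 + 0.310538 = 1.310538
eta = 0.832650 / 1.310538
eta = 0.6353 m

0.6353


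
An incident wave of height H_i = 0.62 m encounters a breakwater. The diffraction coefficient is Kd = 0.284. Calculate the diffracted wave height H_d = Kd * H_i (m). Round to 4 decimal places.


H_d = Kd * H_i
H_d = 0.284 * 0.62
H_d = 0.1761 m

0.1761


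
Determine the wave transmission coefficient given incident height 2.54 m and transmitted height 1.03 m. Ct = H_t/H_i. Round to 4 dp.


Ct = H_t / H_i
Ct = 1.03 / 2.54
Ct = 0.4055

0.4055


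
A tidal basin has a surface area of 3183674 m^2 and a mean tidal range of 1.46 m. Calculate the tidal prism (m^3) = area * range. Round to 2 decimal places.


Tidal prism = Area * Tidal range
P = 3183674 * 1.46
P = 4648164.04 m^3

4648164.04


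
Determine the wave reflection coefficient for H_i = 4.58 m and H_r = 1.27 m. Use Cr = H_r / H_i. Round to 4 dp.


Cr = H_r / H_i
Cr = 1.27 / 4.58
Cr = 0.2773

0.2773


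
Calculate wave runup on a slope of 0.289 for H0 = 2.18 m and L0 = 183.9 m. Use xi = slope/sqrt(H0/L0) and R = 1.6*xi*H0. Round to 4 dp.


xi = slope / sqrt(H0/L0)
H0/L0 = 2.18/183.9 = 0.011854
sqrt(0.011854) = 0.108877
xi = 0.289 / 0.108877 = 2.654364
R = 1.6 * xi * H0 = 1.6 * 2.654364 * 2.18
R = 9.2584 m

9.2584


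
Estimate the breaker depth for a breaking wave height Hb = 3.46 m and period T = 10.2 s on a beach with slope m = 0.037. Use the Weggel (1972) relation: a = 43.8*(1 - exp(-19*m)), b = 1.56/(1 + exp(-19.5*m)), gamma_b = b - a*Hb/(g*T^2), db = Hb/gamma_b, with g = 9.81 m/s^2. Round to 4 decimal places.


a = 43.8 * (1 - exp(-19 * m))
exp(-19 * 0.037) = exp(-0.7030) = 0.495098
a = 43.8 * (1 - 0.495098) = 22.114717
b = 1.56 / (1 + exp(-19.5 * m))
exp(-19.5 * 0.037) = exp(-0.7215) = 0.486023
b = 1.56 / (1 + 0.486023) = 1.049782
Hb / (g * T^2) = 3.46 / (9.81 * 10.2^2) = 3.46 / 1020.6324 = 0.00339006
gamma_b = b - a * Hb/(g*T^2) = 1.049782 - 22.114717 * 0.00339006 = 0.974812
db = Hb / gamma_b = 3.46 / 0.974812
db = 3.5494 m

3.5494


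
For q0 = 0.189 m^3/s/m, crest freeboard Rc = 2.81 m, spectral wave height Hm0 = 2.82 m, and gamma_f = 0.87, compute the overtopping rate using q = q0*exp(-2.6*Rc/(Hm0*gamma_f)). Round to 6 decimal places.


q = q0 * exp(-2.6 * Rc / (Hm0 * gamma_f))
Exponent = -2.6 * 2.81 / (2.82 * 0.87)
= -2.6 * 2.81 / 2.4534
= -2.977908
exp(-2.977908) = 0.050899
q = 0.189 * 0.050899
q = 0.009620 m^3/s/m

0.009620


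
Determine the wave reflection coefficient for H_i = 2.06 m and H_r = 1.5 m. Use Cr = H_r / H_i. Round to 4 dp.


Cr = H_r / H_i
Cr = 1.5 / 2.06
Cr = 0.7282

0.7282


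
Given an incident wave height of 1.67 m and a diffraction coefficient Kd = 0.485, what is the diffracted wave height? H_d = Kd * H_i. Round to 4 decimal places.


H_d = Kd * H_i
H_d = 0.485 * 1.67
H_d = 0.8100 m

0.8100


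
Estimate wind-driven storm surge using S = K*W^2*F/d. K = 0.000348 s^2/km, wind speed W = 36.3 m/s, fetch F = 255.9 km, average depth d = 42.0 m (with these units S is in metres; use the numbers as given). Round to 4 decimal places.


S = K * W^2 * F / d
W^2 = 36.3^2 = 1317.69
S = 0.000348 * 1317.69 * 255.9 / 42.0
Numerator = 0.000348 * 1317.69 * 255.9 = 117.344511
S = 117.344511 / 42.0 = 2.7939 m

2.7939


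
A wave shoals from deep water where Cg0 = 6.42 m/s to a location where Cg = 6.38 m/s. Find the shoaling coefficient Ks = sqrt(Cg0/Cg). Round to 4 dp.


Ks = sqrt(Cg0 / Cg)
Ks = sqrt(6.42 / 6.38)
Ks = sqrt(1.0063)
Ks = 1.0031

1.0031


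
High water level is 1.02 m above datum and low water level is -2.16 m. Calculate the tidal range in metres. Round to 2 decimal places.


Tidal range = High water - Low water
Tidal range = 1.02 - (-2.16)
Tidal range = 3.18 m

3.18


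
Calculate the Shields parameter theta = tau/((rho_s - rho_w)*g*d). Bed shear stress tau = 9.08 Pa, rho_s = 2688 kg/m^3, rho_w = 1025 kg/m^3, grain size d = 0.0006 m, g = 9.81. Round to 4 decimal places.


theta = tau / ((rho_s - rho_w) * g * d)
rho_s - rho_w = 2688 - 1025 = 1663
Denominator = 1663 * 9.81 * 0.0006 = 9.788418
theta = 9.08 / 9.788418
theta = 0.9276

0.9276


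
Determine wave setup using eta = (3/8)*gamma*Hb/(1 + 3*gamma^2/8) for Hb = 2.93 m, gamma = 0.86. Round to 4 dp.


eta = (3/8) * gamma * Hb / (1 + 3*gamma^2/8)
Numerator = (3/8) * 0.86 * 2.93 = 0.944925
Denominator = 1 + 3*0.86^2/8 = 1 + 0.277350 = 1.277350
eta = 0.944925 / 1.277350
eta = 0.7398 m

0.7398


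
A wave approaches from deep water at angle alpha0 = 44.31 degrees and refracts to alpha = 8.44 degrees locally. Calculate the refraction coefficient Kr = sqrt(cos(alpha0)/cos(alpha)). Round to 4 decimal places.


Kr = sqrt(cos(alpha0) / cos(alpha))
cos(44.31) = 0.715571
cos(8.44) = 0.989170
Kr = sqrt(0.715571 / 0.989170)
Kr = sqrt(0.723405)
Kr = 0.8505

0.8505


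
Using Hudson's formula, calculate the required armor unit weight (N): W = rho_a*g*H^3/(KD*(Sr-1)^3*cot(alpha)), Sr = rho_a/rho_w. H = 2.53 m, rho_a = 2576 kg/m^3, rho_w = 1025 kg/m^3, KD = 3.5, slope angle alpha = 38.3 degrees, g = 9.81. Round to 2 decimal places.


Sr = rho_a / rho_w = 2576 / 1025 = 2.513171
(Sr - 1) = 1.513171
(Sr - 1)^3 = 3.464685
cot(38.3) = 1 / tan(38.3) = 1 / 0.789752 = 1.266220
Numerator = 2576 * 9.81 * 2.53^3 = 409238.4486
Denominator = 3.5 * 3.464685 * 1.266220 = 15.354684
W = 409238.4486 / 15.354684
W = 26652.35 N

26652.35


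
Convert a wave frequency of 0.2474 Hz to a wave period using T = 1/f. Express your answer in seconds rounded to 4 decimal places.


T = 1 / f
T = 1 / 0.2474
T = 4.0420 s

4.0420


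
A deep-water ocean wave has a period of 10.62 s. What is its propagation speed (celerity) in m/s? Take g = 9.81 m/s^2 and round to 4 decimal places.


We use the deep-water celerity formula:
C = g * T / (2 * pi)
C = 9.81 * 10.62 / (2 * 3.14159...)
C = 104.182200 / 6.283185
C = 16.5811 m/s

16.5811


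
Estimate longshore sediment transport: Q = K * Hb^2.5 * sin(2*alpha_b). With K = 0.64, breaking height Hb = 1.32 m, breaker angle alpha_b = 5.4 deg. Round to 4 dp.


Q = K * Hb^2.5 * sin(2 * alpha_b)
Hb^2.5 = 1.32^2.5 = 2.001865
sin(2 * 5.4) = sin(10.8) = 0.187381
Q = 0.64 * 2.001865 * 0.187381
Q = 0.2401 m^3/s

0.2401


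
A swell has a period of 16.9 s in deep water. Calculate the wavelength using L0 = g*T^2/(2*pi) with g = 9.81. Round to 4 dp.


L0 = g * T^2 / (2 * pi)
L0 = 9.81 * 16.9^2 / (2 * pi)
L0 = 9.81 * 285.6100 / 6.28319
L0 = 2801.8341 / 6.28319
L0 = 445.9257 m

445.9257


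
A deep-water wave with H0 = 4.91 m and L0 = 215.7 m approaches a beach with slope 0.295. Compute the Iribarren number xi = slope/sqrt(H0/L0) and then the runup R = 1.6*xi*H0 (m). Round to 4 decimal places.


xi = slope / sqrt(H0/L0)
H0/L0 = 4.91/215.7 = 0.022763
sqrt(0.022763) = 0.150874
xi = 0.295 / 0.150874 = 1.955268
R = 1.6 * xi * H0 = 1.6 * 1.955268 * 4.91
R = 15.3606 m

15.3606


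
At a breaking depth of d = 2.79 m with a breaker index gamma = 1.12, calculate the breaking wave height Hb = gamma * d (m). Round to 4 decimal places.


Hb = gamma * d
Hb = 1.12 * 2.79
Hb = 3.1248 m

3.1248


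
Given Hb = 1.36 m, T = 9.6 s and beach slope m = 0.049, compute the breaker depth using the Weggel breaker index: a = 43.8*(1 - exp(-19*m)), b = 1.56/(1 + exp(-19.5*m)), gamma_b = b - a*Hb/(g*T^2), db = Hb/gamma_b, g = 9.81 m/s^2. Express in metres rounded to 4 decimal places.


a = 43.8 * (1 - exp(-19 * m))
exp(-19 * 0.049) = exp(-0.9310) = 0.394159
a = 43.8 * (1 - 0.394159) = 26.535820
b = 1.56 / (1 + exp(-19.5 * m))
exp(-19.5 * 0.049) = exp(-0.9555) = 0.384620
b = 1.56 / (1 + 0.384620) = 1.126663
Hb / (g * T^2) = 1.36 / (9.81 * 9.6^2) = 1.36 / 904.0896 = 0.00150428
gamma_b = b - a * Hb/(g*T^2) = 1.126663 - 26.535820 * 0.00150428 = 1.086746
db = Hb / gamma_b = 1.36 / 1.086746
db = 1.2514 m

1.2514


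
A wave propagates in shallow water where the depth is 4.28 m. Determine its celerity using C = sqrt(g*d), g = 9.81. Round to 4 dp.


Using the shallow-water approximation:
C = sqrt(g * d) = sqrt(9.81 * 4.28)
C = sqrt(41.9868)
C = 6.4797 m/s

6.4797


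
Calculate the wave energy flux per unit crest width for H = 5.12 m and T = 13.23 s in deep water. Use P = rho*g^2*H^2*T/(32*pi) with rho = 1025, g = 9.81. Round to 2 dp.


P = rho * g^2 * H^2 * T / (32 * pi)
P = 1025 * 9.81^2 * 5.12^2 * 13.23 / (32 * pi)
P = 1025 * 96.2361 * 26.2144 * 13.23 / 100.53096
P = 340299.88 W/m

340299.88


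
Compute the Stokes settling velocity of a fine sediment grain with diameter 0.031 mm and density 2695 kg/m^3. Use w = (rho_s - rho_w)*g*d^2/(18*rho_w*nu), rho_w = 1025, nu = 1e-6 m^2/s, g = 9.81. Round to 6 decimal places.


w = (rho_s - rho_w) * g * d^2 / (18 * rho_w * nu)
d = 0.031 mm = 0.000031 m
rho_s - rho_w = 2695 - 1025 = 1670
Numerator = 1670 * 9.81 * (0.000031)^2 = 0.000015743775
Denominator = 18 * 1025 * 1e-6 = 0.018450
w = 0.000853 m/s

0.000853


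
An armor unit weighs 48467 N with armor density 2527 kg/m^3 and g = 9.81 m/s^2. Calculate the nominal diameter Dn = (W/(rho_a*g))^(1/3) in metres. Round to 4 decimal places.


V = W / (rho_a * g)
V = 48467 / (2527 * 9.81)
V = 48467 / 24789.87
V = 1.955113 m^3
Dn = V^(1/3) = 1.955113^(1/3)
Dn = 1.2504 m

1.2504


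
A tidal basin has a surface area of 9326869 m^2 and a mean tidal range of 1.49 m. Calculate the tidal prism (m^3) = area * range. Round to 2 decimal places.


Tidal prism = Area * Tidal range
P = 9326869 * 1.49
P = 13897034.81 m^3

13897034.81


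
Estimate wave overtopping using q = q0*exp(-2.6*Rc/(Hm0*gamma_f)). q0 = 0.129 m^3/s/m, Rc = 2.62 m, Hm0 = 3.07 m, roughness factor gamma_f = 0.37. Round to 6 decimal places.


q = q0 * exp(-2.6 * Rc / (Hm0 * gamma_f))
Exponent = -2.6 * 2.62 / (3.07 * 0.37)
= -2.6 * 2.62 / 1.1359
= -5.997007
exp(-5.997007) = 0.002486
q = 0.129 * 0.002486
q = 0.000321 m^3/s/m

0.000321


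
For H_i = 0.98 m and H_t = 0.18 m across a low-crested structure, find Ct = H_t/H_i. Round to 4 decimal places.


Ct = H_t / H_i
Ct = 0.18 / 0.98
Ct = 0.1837

0.1837


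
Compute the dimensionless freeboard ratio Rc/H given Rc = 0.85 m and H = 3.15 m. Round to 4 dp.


Relative freeboard = Rc / H
= 0.85 / 3.15
= 0.2698

0.2698


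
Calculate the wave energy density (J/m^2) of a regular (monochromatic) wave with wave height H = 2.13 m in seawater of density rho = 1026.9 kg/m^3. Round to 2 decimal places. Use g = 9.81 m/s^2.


E = (1/8) * rho * g * H^2
E = (1/8) * 1026.9 * 9.81 * 2.13^2
E = 0.125 * 1026.9 * 9.81 * 4.5369
E = 5713.03 J/m^2

5713.03


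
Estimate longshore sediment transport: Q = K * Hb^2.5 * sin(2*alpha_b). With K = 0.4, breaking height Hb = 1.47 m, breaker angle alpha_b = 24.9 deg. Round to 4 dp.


Q = K * Hb^2.5 * sin(2 * alpha_b)
Hb^2.5 = 1.47^2.5 = 2.619952
sin(2 * 24.9) = sin(49.8) = 0.763796
Q = 0.4 * 2.619952 * 0.763796
Q = 0.8004 m^3/s

0.8004


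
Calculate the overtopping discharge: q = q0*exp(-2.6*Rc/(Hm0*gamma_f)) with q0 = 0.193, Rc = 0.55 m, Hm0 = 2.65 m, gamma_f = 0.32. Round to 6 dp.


q = q0 * exp(-2.6 * Rc / (Hm0 * gamma_f))
Exponent = -2.6 * 0.55 / (2.65 * 0.32)
= -2.6 * 0.55 / 0.8480
= -1.686321
exp(-1.686321) = 0.185200
q = 0.193 * 0.185200
q = 0.035744 m^3/s/m

0.035744


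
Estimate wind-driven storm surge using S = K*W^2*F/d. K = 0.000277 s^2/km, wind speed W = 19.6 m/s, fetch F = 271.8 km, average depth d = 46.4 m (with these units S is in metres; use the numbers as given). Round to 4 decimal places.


S = K * W^2 * F / d
W^2 = 19.6^2 = 384.16
S = 0.000277 * 384.16 * 271.8 / 46.4
Numerator = 0.000277 * 384.16 * 271.8 = 28.922869
S = 28.922869 / 46.4 = 0.6233 m

0.6233


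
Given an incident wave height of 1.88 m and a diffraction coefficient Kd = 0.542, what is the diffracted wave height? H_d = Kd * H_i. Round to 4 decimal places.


H_d = Kd * H_i
H_d = 0.542 * 1.88
H_d = 1.0190 m

1.0190


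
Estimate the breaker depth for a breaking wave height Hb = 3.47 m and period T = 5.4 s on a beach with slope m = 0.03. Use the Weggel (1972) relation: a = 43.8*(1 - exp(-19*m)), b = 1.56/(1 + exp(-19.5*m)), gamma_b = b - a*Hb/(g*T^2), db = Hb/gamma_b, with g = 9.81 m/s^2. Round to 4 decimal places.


a = 43.8 * (1 - exp(-19 * m))
exp(-19 * 0.03) = exp(-0.5700) = 0.565525
a = 43.8 * (1 - 0.565525) = 19.029986
b = 1.56 / (1 + exp(-19.5 * m))
exp(-19.5 * 0.03) = exp(-0.5850) = 0.557106
b = 1.56 / (1 + 0.557106) = 1.001859
Hb / (g * T^2) = 3.47 / (9.81 * 5.4^2) = 3.47 / 286.0596 = 0.01213034
gamma_b = b - a * Hb/(g*T^2) = 1.001859 - 19.029986 * 0.01213034 = 0.771018
db = Hb / gamma_b = 3.47 / 0.771018
db = 4.5005 m

4.5005


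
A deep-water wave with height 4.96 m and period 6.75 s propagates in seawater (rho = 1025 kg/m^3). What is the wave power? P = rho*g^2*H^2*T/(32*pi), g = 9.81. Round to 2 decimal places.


P = rho * g^2 * H^2 * T / (32 * pi)
P = 1025 * 9.81^2 * 4.96^2 * 6.75 / (32 * pi)
P = 1025 * 96.2361 * 24.6016 * 6.75 / 100.53096
P = 162940.54 W/m

162940.54


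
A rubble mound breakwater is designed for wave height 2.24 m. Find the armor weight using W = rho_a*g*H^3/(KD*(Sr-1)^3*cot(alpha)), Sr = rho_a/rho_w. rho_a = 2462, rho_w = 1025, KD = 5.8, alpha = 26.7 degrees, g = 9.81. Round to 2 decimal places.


Sr = rho_a / rho_w = 2462 / 1025 = 2.401951
(Sr - 1) = 1.401951
(Sr - 1)^3 = 2.755489
cot(26.7) = 1 / tan(26.7) = 1 / 0.502948 = 1.988279
Numerator = 2462 * 9.81 * 2.24^3 = 271457.0411
Denominator = 5.8 * 2.755489 * 1.988279 = 31.776346
W = 271457.0411 / 31.776346
W = 8542.74 N

8542.74


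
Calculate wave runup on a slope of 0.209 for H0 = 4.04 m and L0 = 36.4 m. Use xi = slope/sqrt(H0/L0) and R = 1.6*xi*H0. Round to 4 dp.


xi = slope / sqrt(H0/L0)
H0/L0 = 4.04/36.4 = 0.110989
sqrt(0.110989) = 0.333150
xi = 0.209 / 0.333150 = 0.627345
R = 1.6 * xi * H0 = 1.6 * 0.627345 * 4.04
R = 4.0552 m

4.0552


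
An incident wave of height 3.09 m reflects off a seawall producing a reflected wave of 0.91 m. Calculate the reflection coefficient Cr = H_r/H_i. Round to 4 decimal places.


Cr = H_r / H_i
Cr = 0.91 / 3.09
Cr = 0.2945

0.2945


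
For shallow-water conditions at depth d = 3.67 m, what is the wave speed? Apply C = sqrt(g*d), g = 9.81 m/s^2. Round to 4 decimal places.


Using the shallow-water approximation:
C = sqrt(g * d) = sqrt(9.81 * 3.67)
C = sqrt(36.0027)
C = 6.0002 m/s

6.0002


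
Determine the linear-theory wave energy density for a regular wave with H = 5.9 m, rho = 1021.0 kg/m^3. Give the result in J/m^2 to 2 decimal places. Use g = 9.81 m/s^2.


E = (1/8) * rho * g * H^2
E = (1/8) * 1021.0 * 9.81 * 5.9^2
E = 0.125 * 1021.0 * 9.81 * 34.8100
E = 43582.16 J/m^2

43582.16


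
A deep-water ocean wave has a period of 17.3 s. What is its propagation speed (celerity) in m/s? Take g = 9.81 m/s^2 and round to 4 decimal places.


We use the deep-water celerity formula:
C = g * T / (2 * pi)
C = 9.81 * 17.3 / (2 * 3.14159...)
C = 169.713000 / 6.283185
C = 27.0107 m/s

27.0107


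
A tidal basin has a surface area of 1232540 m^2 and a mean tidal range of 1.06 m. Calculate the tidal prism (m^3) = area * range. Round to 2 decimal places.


Tidal prism = Area * Tidal range
P = 1232540 * 1.06
P = 1306492.40 m^3

1306492.40


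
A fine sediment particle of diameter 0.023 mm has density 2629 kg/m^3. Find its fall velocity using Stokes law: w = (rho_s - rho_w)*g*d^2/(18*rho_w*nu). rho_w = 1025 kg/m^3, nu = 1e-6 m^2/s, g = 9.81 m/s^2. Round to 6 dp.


w = (rho_s - rho_w) * g * d^2 / (18 * rho_w * nu)
d = 0.023 mm = 0.000023 m
rho_s - rho_w = 2629 - 1025 = 1604
Numerator = 1604 * 9.81 * (0.000023)^2 = 0.000008323942
Denominator = 18 * 1025 * 1e-6 = 0.018450
w = 0.000451 m/s

0.000451


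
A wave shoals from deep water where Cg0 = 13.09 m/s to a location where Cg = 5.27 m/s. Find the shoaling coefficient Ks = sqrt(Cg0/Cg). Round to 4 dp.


Ks = sqrt(Cg0 / Cg)
Ks = sqrt(13.09 / 5.27)
Ks = sqrt(2.4839)
Ks = 1.5760

1.5760


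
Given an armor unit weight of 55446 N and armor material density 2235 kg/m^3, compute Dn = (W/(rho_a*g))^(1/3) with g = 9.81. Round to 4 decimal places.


V = W / (rho_a * g)
V = 55446 / (2235 * 9.81)
V = 55446 / 21925.35
V = 2.528854 m^3
Dn = V^(1/3) = 2.528854^(1/3)
Dn = 1.3624 m

1.3624


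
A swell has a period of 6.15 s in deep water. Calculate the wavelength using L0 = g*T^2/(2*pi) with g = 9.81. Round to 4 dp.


L0 = g * T^2 / (2 * pi)
L0 = 9.81 * 6.15^2 / (2 * pi)
L0 = 9.81 * 37.8225 / 6.28319
L0 = 371.0387 / 6.28319
L0 = 59.0526 m

59.0526


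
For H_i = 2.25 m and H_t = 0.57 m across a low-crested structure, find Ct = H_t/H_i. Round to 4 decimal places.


Ct = H_t / H_i
Ct = 0.57 / 2.25
Ct = 0.2533

0.2533


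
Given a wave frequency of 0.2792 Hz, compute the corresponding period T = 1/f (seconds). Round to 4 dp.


T = 1 / f
T = 1 / 0.2792
T = 3.5817 s

3.5817


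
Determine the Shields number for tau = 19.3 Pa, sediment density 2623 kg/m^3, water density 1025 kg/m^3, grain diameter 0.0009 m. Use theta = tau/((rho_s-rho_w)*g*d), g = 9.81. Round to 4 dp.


theta = tau / ((rho_s - rho_w) * g * d)
rho_s - rho_w = 2623 - 1025 = 1598
Denominator = 1598 * 9.81 * 0.0009 = 14.108742
theta = 19.3 / 14.108742
theta = 1.3679

1.3679


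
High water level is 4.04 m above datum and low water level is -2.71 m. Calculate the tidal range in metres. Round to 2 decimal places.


Tidal range = High water - Low water
Tidal range = 4.04 - (-2.71)
Tidal range = 6.75 m

6.75


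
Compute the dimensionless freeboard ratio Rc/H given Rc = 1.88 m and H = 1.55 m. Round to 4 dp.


Relative freeboard = Rc / H
= 1.88 / 1.55
= 1.2129

1.2129


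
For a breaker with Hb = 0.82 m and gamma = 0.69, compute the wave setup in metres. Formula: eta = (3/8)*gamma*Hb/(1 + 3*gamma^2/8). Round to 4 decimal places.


eta = (3/8) * gamma * Hb / (1 + 3*gamma^2/8)
Numerator = (3/8) * 0.69 * 0.82 = 0.212175
Denominator = 1 + 3*0.69^2/8 = 1 + 0.178538 = 1.178538
eta = 0.212175 / 1.178538
eta = 0.1800 m

0.1800


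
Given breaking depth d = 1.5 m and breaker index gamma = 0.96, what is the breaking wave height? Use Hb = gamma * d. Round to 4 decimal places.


Hb = gamma * d
Hb = 0.96 * 1.5
Hb = 1.4400 m

1.4400


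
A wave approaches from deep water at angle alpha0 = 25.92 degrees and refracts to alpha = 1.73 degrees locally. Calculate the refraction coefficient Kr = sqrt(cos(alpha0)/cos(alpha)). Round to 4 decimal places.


Kr = sqrt(cos(alpha0) / cos(alpha))
cos(25.92) = 0.899405
cos(1.73) = 0.999544
Kr = sqrt(0.899405 / 0.999544)
Kr = sqrt(0.899815)
Kr = 0.9486

0.9486


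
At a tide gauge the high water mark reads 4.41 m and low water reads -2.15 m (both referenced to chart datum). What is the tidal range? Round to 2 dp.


Tidal range = High water - Low water
Tidal range = 4.41 - (-2.15)
Tidal range = 6.56 m

6.56


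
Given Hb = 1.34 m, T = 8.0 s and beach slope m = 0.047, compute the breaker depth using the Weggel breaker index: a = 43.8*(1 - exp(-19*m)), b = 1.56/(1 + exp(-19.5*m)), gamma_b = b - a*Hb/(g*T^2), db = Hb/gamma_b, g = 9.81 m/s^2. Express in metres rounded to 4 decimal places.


a = 43.8 * (1 - exp(-19 * m))
exp(-19 * 0.047) = exp(-0.8930) = 0.409426
a = 43.8 * (1 - 0.409426) = 25.867157
b = 1.56 / (1 + exp(-19.5 * m))
exp(-19.5 * 0.047) = exp(-0.9165) = 0.399916
b = 1.56 / (1 + 0.399916) = 1.114352
Hb / (g * T^2) = 1.34 / (9.81 * 8.0^2) = 1.34 / 627.8400 = 0.00213430
gamma_b = b - a * Hb/(g*T^2) = 1.114352 - 25.867157 * 0.00213430 = 1.059144
db = Hb / gamma_b = 1.34 / 1.059144
db = 1.2652 m

1.2652


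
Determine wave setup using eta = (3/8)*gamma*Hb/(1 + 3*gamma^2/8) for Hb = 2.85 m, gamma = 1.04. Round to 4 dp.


eta = (3/8) * gamma * Hb / (1 + 3*gamma^2/8)
Numerator = (3/8) * 1.04 * 2.85 = 1.111500
Denominator = 1 + 3*1.04^2/8 = 1 + 0.405600 = 1.405600
eta = 1.111500 / 1.405600
eta = 0.7908 m

0.7908


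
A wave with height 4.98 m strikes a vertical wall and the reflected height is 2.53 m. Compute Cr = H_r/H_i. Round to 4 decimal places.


Cr = H_r / H_i
Cr = 2.53 / 4.98
Cr = 0.5080

0.5080


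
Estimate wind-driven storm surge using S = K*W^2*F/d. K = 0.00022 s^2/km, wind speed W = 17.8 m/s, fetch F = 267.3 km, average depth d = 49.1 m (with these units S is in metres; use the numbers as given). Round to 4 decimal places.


S = K * W^2 * F / d
W^2 = 17.8^2 = 316.84
S = 0.00022 * 316.84 * 267.3 / 49.1
Numerator = 0.00022 * 316.84 * 267.3 = 18.632093
S = 18.632093 / 49.1 = 0.3795 m

0.3795


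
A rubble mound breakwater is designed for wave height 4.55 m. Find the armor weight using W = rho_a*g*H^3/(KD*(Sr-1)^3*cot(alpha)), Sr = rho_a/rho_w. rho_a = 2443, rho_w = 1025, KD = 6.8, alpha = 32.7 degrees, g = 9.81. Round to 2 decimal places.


Sr = rho_a / rho_w = 2443 / 1025 = 2.383415
(Sr - 1) = 1.383415
(Sr - 1)^3 = 2.647629
cot(32.7) = 1 / tan(32.7) = 1 / 0.641989 = 1.557660
Numerator = 2443 * 9.81 * 4.55^3 = 2257494.3099
Denominator = 6.8 * 2.647629 * 1.557660 = 28.043919
W = 2257494.3099 / 28.043919
W = 80498.53 N

80498.53


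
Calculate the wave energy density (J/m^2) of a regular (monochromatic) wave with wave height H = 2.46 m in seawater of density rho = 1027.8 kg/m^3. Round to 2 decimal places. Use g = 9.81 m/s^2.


E = (1/8) * rho * g * H^2
E = (1/8) * 1027.8 * 9.81 * 2.46^2
E = 0.125 * 1027.8 * 9.81 * 6.0516
E = 7627.07 J/m^2

7627.07


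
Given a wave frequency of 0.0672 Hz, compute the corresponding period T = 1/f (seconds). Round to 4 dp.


T = 1 / f
T = 1 / 0.0672
T = 14.8810 s

14.8810


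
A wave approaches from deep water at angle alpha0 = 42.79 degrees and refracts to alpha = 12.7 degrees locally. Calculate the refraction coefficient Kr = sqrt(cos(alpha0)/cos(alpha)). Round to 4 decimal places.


Kr = sqrt(cos(alpha0) / cos(alpha))
cos(42.79) = 0.733848
cos(12.7) = 0.975535
Kr = sqrt(0.733848 / 0.975535)
Kr = sqrt(0.752253)
Kr = 0.8673

0.8673


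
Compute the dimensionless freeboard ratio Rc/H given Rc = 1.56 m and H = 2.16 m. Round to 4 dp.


Relative freeboard = Rc / H
= 1.56 / 2.16
= 0.7222

0.7222


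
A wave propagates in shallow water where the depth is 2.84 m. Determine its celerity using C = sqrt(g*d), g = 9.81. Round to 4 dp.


Using the shallow-water approximation:
C = sqrt(g * d) = sqrt(9.81 * 2.84)
C = sqrt(27.8604)
C = 5.2783 m/s

5.2783


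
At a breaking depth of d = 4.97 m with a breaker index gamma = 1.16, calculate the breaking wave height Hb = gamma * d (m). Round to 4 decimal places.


Hb = gamma * d
Hb = 1.16 * 4.97
Hb = 5.7652 m

5.7652


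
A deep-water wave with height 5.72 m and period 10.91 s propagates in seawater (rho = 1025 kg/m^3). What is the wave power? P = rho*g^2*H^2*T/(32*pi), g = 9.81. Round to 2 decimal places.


P = rho * g^2 * H^2 * T / (32 * pi)
P = 1025 * 9.81^2 * 5.72^2 * 10.91 / (32 * pi)
P = 1025 * 96.2361 * 32.7184 * 10.91 / 100.53096
P = 350250.56 W/m

350250.56


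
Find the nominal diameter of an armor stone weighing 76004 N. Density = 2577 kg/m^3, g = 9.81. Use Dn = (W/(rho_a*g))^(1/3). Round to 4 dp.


V = W / (rho_a * g)
V = 76004 / (2577 * 9.81)
V = 76004 / 25280.37
V = 3.006443 m^3
Dn = V^(1/3) = 3.006443^(1/3)
Dn = 1.4433 m

1.4433


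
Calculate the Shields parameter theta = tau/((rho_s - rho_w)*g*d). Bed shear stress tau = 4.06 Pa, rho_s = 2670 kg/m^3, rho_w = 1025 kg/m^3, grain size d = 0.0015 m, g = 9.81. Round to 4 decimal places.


theta = tau / ((rho_s - rho_w) * g * d)
rho_s - rho_w = 2670 - 1025 = 1645
Denominator = 1645 * 9.81 * 0.0015 = 24.206175
theta = 4.06 / 24.206175
theta = 0.1677

0.1677


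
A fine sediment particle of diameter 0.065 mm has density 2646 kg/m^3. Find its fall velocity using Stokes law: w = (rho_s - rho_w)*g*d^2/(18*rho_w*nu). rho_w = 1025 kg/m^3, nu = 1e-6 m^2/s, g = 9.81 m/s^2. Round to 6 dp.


w = (rho_s - rho_w) * g * d^2 / (18 * rho_w * nu)
d = 0.065 mm = 0.000065 m
rho_s - rho_w = 2646 - 1025 = 1621
Numerator = 1621 * 9.81 * (0.000065)^2 = 0.000067185992
Denominator = 18 * 1025 * 1e-6 = 0.018450
w = 0.003642 m/s

0.003642


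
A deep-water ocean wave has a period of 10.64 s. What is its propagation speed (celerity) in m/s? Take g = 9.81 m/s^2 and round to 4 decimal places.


We use the deep-water celerity formula:
C = g * T / (2 * pi)
C = 9.81 * 10.64 / (2 * 3.14159...)
C = 104.378400 / 6.283185
C = 16.6123 m/s

16.6123


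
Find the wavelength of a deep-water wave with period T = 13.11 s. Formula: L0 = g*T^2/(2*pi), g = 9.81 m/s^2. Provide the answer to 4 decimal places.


L0 = g * T^2 / (2 * pi)
L0 = 9.81 * 13.11^2 / (2 * pi)
L0 = 9.81 * 171.8721 / 6.28319
L0 = 1686.0653 / 6.28319
L0 = 268.3456 m

268.3456
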